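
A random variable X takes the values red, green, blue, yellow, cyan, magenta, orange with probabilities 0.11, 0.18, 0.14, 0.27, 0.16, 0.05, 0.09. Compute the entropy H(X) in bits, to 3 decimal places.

H = −Σ pᵢ log₂ pᵢ.
−0.11·log₂(0.11) = 0.3503
−0.18·log₂(0.18) = 0.4453
−0.14·log₂(0.14) = 0.3971
−0.27·log₂(0.27) = 0.5100
−0.16·log₂(0.16) = 0.4230
−0.05·log₂(0.05) = 0.2161
−0.09·log₂(0.09) = 0.3127
Sum ≈ 2.6545 → 2.654 bits.

2.654 bits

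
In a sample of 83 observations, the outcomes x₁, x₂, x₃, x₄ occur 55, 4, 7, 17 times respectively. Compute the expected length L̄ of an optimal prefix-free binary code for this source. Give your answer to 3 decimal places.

Probabilities are the counts divided by 83.
Repeatedly combine the two least-probable nodes; the expected code length is the sum of the merged weights.
merge 4/83 + 7/83 → 11/83
merge 11/83 + 17/83 → 28/83
merge 28/83 + 55/83 → 1
L = 11/83 + 28/83 + 1 = 122/83 ≈ 1.470 bits/symbol.

1.470 bits/symbol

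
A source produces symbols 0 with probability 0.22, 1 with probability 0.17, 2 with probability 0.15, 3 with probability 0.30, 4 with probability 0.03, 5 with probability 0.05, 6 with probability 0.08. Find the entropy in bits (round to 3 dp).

H = −Σ pᵢ log₂ pᵢ.
−0.22·log₂(0.22) = 0.4806
−0.17·log₂(0.17) = 0.4346
−0.15·log₂(0.15) = 0.4105
−0.30·log₂(0.30) = 0.5211
−0.03·log₂(0.03) = 0.1518
−0.05·log₂(0.05) = 0.2161
−0.08·log₂(0.08) = 0.2915
Sum ≈ 2.5062 → 2.506 bits.

2.506 bits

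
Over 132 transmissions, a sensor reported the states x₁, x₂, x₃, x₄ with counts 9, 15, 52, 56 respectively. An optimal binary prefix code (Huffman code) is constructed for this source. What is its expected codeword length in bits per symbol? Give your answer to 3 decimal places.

Probabilities are the counts divided by 132.
Repeatedly combine the two least-probable nodes; the expected code length is the sum of the merged weights.
merge 3/44 + 5/44 → 2/11
merge 2/11 + 13/33 → 19/33
merge 14/33 + 19/33 → 1
L = 2/11 + 19/33 + 1 = 58/33 ≈ 1.758 bits/symbol.

1.758 bits/symbol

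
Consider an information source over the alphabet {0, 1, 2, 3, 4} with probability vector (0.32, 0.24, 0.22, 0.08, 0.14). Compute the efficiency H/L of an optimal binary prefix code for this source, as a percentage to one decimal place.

98.6%

Entropy H = −Σ p log₂ p ≈ 2.1894 bits.
Huffman merges: 2/25+7/50→11/50; 11/50+11/50→11/25; 6/25+8/25→14/25; 11/25+14/25→1. L = 111/50 ≈ 2.2200.
Efficiency = H/L = 2.1894/2.2200 = 98.6%.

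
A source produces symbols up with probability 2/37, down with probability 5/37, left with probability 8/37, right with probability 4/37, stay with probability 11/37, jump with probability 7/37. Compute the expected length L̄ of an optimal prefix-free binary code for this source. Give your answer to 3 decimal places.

Repeatedly combine the two least-probable nodes; the expected code length is the sum of the merged weights.
merge 2/37 + 4/37 → 6/37
merge 5/37 + 6/37 → 11/37
merge 7/37 + 8/37 → 15/37
merge 11/37 + 11/37 → 22/37
merge 15/37 + 22/37 → 1
L = 6/37 + 11/37 + 15/37 + 22/37 + 1 = 91/37 ≈ 2.459 bits/symbol.

2.459 bits/symbol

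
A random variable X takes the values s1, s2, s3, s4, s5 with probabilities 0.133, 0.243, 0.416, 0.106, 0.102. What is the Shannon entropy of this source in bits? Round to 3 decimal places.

H = −Σ pᵢ log₂ pᵢ.
−0.133·log₂(0.133) = 0.3871
−0.243·log₂(0.243) = 0.4960
−0.416·log₂(0.416) = 0.5264
−0.106·log₂(0.106) = 0.3432
−0.102·log₂(0.102) = 0.3359
Sum ≈ 2.0886 → 2.089 bits.

2.089 bits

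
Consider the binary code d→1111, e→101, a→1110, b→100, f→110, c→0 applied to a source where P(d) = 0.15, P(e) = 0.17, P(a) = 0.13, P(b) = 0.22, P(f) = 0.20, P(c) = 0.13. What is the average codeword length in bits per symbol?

L̄ = Σ pᵢ·ℓᵢ = 0.15·4 + 0.17·3 + 0.13·4 + 0.22·3 + 0.20·3 + 0.13·1 = 3.02 bits/symbol.

3.02 bits/symbol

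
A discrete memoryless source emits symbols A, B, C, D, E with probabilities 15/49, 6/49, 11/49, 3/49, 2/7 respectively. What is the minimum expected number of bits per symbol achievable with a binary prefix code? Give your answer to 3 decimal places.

Repeatedly combine the two least-probable nodes; the expected code length is the sum of the merged weights.
merge 3/49 + 6/49 → 9/49
merge 9/49 + 11/49 → 20/49
merge 2/7 + 15/49 → 29/49
merge 20/49 + 29/49 → 1
L = 9/49 + 20/49 + 29/49 + 1 = 107/49 ≈ 2.184 bits/symbol.

2.184 bits/symbol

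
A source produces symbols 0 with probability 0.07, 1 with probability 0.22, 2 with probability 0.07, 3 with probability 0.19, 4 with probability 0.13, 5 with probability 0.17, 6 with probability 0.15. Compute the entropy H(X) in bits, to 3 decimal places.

H = −Σ pᵢ log₂ pᵢ.
−0.07·log₂(0.07) = 0.2686
−0.22·log₂(0.22) = 0.4806
−0.07·log₂(0.07) = 0.2686
−0.19·log₂(0.19) = 0.4552
−0.13·log₂(0.13) = 0.3826
−0.17·log₂(0.17) = 0.4346
−0.15·log₂(0.15) = 0.4105
Sum ≈ 2.7007 → 2.701 bits.

2.701 bits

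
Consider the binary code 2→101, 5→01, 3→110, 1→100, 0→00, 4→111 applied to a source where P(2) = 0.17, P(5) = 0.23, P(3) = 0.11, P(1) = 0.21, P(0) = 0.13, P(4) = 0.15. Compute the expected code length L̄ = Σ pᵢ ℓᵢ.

2.64 bits/symbol

L̄ = Σ pᵢ·ℓᵢ = 0.17·3 + 0.23·2 + 0.11·3 + 0.21·3 + 0.13·2 + 0.15·3 = 2.64 bits/symbol.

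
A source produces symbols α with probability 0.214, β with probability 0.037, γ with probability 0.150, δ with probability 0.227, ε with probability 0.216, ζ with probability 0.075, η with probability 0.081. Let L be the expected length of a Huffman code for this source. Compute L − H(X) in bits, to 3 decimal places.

Entropy H = −Σ p log₂ p ≈ 2.5997 bits.
Huffman merges: 37/1000+3/40→14/125; 81/1000+14/125→193/1000; 3/20+193/1000→343/1000; 107/500+27/125→43/100; 227/1000+343/1000→57/100; 43/100+57/100→1. L = 331/125 ≈ 2.6480.
L − H = 2.6480 − 2.5997 = 0.048 bits.

0.048 bits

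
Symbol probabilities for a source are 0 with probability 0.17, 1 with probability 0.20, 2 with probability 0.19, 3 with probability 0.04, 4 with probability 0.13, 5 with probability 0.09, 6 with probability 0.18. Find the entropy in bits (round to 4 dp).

2.6806 bits

H = −Σ pᵢ log₂ pᵢ.
−0.17·log₂(0.17) = 0.4346
−0.20·log₂(0.20) = 0.4644
−0.19·log₂(0.19) = 0.4552
−0.04·log₂(0.04) = 0.1858
−0.13·log₂(0.13) = 0.3826
−0.09·log₂(0.09) = 0.3127
−0.18·log₂(0.18) = 0.4453
Sum ≈ 2.6806 → 2.6806 bits.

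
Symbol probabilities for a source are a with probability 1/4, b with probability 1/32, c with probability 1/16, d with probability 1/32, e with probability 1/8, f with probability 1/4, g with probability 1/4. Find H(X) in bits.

2.4375 bits

Each probability is a power of 1/2, so log₂(1/p) is an integer.
H = Σ p·log₂(1/p) = 1/4·2 + 1/32·5 + 1/16·4 + 1/32·5 + 1/8·3 + 1/4·2 + 1/4·2 = 2.4375 bits.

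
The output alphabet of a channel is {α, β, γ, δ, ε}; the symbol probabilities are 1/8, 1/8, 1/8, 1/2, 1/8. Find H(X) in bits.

2 bits

Each probability is a power of 1/2, so log₂(1/p) is an integer.
H = Σ p·log₂(1/p) = 1/8·3 + 1/8·3 + 1/8·3 + 1/2·1 + 1/8·3 = 2 bits.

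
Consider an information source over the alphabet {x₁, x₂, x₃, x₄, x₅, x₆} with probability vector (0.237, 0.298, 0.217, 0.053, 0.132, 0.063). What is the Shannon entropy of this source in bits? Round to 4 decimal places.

H = −Σ pᵢ log₂ pᵢ.
−0.237·log₂(0.237) = 0.4923
−0.298·log₂(0.298) = 0.5205
−0.217·log₂(0.217) = 0.4783
−0.053·log₂(0.053) = 0.2246
−0.132·log₂(0.132) = 0.3856
−0.063·log₂(0.063) = 0.2513
Sum ≈ 2.3526 → 2.3526 bits.

2.3526 bits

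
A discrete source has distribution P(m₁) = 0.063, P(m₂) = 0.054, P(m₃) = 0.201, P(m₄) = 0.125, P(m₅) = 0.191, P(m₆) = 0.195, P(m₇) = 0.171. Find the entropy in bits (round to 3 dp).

2.671 bits

H = −Σ pᵢ log₂ pᵢ.
−0.063·log₂(0.063) = 0.2513
−0.054·log₂(0.054) = 0.2274
−0.201·log₂(0.201) = 0.4653
−0.125·log₂(0.125) = 0.3750
−0.191·log₂(0.191) = 0.4562
−0.195·log₂(0.195) = 0.4599
−0.171·log₂(0.171) = 0.4357
Sum ≈ 2.6707 → 2.671 bits.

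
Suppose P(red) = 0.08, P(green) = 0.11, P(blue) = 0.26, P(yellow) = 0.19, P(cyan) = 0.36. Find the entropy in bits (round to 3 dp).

2.133 bits

H = −Σ pᵢ log₂ pᵢ.
−0.08·log₂(0.08) = 0.2915
−0.11·log₂(0.11) = 0.3503
−0.26·log₂(0.26) = 0.5053
−0.19·log₂(0.19) = 0.4552
−0.36·log₂(0.36) = 0.5306
Sum ≈ 2.1329 → 2.133 bits.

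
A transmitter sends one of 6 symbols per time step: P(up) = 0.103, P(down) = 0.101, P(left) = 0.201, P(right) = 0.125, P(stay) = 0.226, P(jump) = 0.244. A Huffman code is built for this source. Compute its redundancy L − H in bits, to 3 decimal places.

0.036 bits

Entropy H = −Σ p log₂ p ≈ 2.4936 bits.
Huffman merges: 101/1000+103/1000→51/250; 1/8+201/1000→163/500; 51/250+113/500→43/100; 61/250+163/500→57/100; 43/100+57/100→1. L = 253/100 ≈ 2.5300.
L − H = 2.5300 − 2.4936 = 0.036 bits.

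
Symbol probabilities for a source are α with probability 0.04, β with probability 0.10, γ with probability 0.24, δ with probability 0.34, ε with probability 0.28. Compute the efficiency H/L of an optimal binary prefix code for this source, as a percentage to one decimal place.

96.1%

Entropy H = −Σ p log₂ p ≈ 2.0555 bits.
Huffman merges: 1/25+1/10→7/50; 7/50+6/25→19/50; 7/25+17/50→31/50; 19/50+31/50→1. L = 107/50 ≈ 2.1400.
Efficiency = H/L = 2.0555/2.1400 = 96.1%.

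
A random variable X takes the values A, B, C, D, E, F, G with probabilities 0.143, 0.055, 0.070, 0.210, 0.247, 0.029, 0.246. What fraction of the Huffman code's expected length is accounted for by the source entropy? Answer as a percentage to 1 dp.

99.3%

Entropy H = −Σ p log₂ p ≈ 2.5169 bits.
Huffman merges: 29/1000+11/200→21/250; 7/100+21/250→77/500; 143/1000+77/500→297/1000; 21/100+123/500→57/125; 247/1000+297/1000→68/125; 57/125+68/125→1. L = 507/200 ≈ 2.5350.
Efficiency = H/L = 2.5169/2.5350 = 99.3%.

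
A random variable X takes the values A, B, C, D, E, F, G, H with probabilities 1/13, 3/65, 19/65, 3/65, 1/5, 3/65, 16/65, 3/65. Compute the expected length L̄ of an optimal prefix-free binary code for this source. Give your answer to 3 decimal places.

Repeatedly combine the two least-probable nodes; the expected code length is the sum of the merged weights.
merge 3/65 + 3/65 → 6/65
merge 3/65 + 3/65 → 6/65
merge 1/13 + 6/65 → 11/65
merge 6/65 + 11/65 → 17/65
merge 1/5 + 16/65 → 29/65
merge 17/65 + 19/65 → 36/65
merge 29/65 + 36/65 → 1
L = 6/65 + 6/65 + 11/65 + 17/65 + 29/65 + 36/65 + 1 = 34/13 ≈ 2.615 bits/symbol.

2.615 bits/symbol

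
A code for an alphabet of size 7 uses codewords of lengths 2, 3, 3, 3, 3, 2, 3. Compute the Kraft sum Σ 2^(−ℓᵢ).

With common denominator 2^3 = 8: Σ 2^(−ℓᵢ) = 2/8 + 1/8 + 1/8 + 1/8 + 1/8 + 2/8 + 1/8 = 9/8 = 1.125.

1.125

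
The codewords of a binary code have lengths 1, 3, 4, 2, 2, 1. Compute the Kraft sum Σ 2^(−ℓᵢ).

With common denominator 2^4 = 16: Σ 2^(−ℓᵢ) = 8/16 + 2/16 + 1/16 + 4/16 + 4/16 + 8/16 = 27/16 = 1.6875.

1.6875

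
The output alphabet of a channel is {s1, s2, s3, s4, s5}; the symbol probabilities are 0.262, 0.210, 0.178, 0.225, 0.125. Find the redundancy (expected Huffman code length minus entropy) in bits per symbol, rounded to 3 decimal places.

Entropy H = −Σ p log₂ p ≈ 2.2815 bits.
Huffman merges: 1/8+89/500→303/1000; 21/100+9/40→87/200; 131/500+303/1000→113/200; 87/200+113/200→1. L = 2303/1000 ≈ 2.3030.
L − H = 2.3030 − 2.2815 = 0.021 bits.

0.021 bits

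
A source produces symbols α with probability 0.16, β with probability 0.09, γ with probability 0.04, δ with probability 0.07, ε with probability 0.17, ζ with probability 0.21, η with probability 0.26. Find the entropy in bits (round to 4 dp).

H = −Σ pᵢ log₂ pᵢ.
−0.16·log₂(0.16) = 0.4230
−0.09·log₂(0.09) = 0.3127
−0.04·log₂(0.04) = 0.1858
−0.07·log₂(0.07) = 0.2686
−0.17·log₂(0.17) = 0.4346
−0.21·log₂(0.21) = 0.4728
−0.26·log₂(0.26) = 0.5053
Sum ≈ 2.6027 → 2.6027 bits.

2.6027 bits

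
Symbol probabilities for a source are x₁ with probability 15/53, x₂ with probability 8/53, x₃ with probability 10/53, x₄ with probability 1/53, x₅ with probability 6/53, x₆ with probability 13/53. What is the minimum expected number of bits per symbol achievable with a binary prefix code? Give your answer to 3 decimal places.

2.415 bits/symbol

Repeatedly combine the two least-probable nodes; the expected code length is the sum of the merged weights.
merge 1/53 + 6/53 → 7/53
merge 7/53 + 8/53 → 15/53
merge 10/53 + 13/53 → 23/53
merge 15/53 + 15/53 → 30/53
merge 23/53 + 30/53 → 1
L = 7/53 + 15/53 + 23/53 + 30/53 + 1 = 128/53 ≈ 2.415 bits/symbol.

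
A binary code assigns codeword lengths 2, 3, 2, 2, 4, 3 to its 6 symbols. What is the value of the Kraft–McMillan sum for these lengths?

With common denominator 2^4 = 16: Σ 2^(−ℓᵢ) = 4/16 + 2/16 + 4/16 + 4/16 + 1/16 + 2/16 = 17/16 = 1.0625.

1.0625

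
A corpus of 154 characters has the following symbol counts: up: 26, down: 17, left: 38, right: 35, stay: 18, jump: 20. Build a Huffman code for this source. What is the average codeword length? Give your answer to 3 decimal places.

2.526 bits/symbol

Probabilities are the counts divided by 154.
Repeatedly combine the two least-probable nodes; the expected code length is the sum of the merged weights.
merge 17/154 + 9/77 → 5/22
merge 10/77 + 13/77 → 23/77
merge 5/22 + 5/22 → 5/11
merge 19/77 + 23/77 → 6/11
merge 5/11 + 6/11 → 1
L = 5/22 + 23/77 + 5/11 + 6/11 + 1 = 389/154 ≈ 2.526 bits/symbol.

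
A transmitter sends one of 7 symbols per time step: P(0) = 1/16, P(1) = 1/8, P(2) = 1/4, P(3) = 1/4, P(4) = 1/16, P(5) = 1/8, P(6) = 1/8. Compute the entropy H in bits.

2.625 bits

Each probability is a power of 1/2, so log₂(1/p) is an integer.
H = Σ p·log₂(1/p) = 1/16·4 + 1/8·3 + 1/4·2 + 1/4·2 + 1/16·4 + 1/8·3 + 1/8·3 = 2.625 bits.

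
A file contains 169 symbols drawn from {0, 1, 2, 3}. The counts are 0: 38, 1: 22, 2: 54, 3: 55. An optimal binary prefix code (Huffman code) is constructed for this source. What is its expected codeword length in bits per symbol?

Probabilities are the counts divided by 169.
Repeatedly combine the two least-probable nodes; the expected code length is the sum of the merged weights.
merge 22/169 + 38/169 → 60/169
merge 54/169 + 55/169 → 109/169
merge 60/169 + 109/169 → 1
L = 60/169 + 109/169 + 1 = 2 bits/symbol.

2 bits/symbol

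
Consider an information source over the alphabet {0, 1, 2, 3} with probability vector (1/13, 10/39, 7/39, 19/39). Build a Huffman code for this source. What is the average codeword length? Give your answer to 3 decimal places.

1.769 bits/symbol

Repeatedly combine the two least-probable nodes; the expected code length is the sum of the merged weights.
merge 1/13 + 7/39 → 10/39
merge 10/39 + 10/39 → 20/39
merge 19/39 + 20/39 → 1
L = 10/39 + 20/39 + 1 = 23/13 ≈ 1.769 bits/symbol.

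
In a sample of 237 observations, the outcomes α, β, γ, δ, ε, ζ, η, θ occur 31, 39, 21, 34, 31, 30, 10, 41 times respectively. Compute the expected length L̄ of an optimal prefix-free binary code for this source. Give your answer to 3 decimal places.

2.958 bits/symbol

Probabilities are the counts divided by 237.
Repeatedly combine the two least-probable nodes; the expected code length is the sum of the merged weights.
merge 10/237 + 7/79 → 31/237
merge 10/79 + 31/237 → 61/237
merge 31/237 + 31/237 → 62/237
merge 34/237 + 13/79 → 73/237
merge 41/237 + 61/237 → 34/79
merge 62/237 + 73/237 → 45/79
merge 34/79 + 45/79 → 1
L = 31/237 + 61/237 + 62/237 + 73/237 + 34/79 + 45/79 + 1 = 701/237 ≈ 2.958 bits/symbol.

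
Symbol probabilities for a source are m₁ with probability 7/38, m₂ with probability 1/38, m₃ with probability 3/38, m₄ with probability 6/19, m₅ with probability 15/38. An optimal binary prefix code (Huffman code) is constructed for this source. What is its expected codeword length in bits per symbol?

Repeatedly combine the two least-probable nodes; the expected code length is the sum of the merged weights.
merge 1/38 + 3/38 → 2/19
merge 2/19 + 7/38 → 11/38
merge 11/38 + 6/19 → 23/38
merge 15/38 + 23/38 → 1
L = 2/19 + 11/38 + 23/38 + 1 = 2 bits/symbol.

2 bits/symbol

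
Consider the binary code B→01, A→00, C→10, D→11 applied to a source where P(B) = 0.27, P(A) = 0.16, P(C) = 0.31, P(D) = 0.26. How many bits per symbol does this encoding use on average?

L̄ = Σ pᵢ·ℓᵢ = 0.27·2 + 0.16·2 + 0.31·2 + 0.26·2 = 2 bits/symbol.

2 bits/symbol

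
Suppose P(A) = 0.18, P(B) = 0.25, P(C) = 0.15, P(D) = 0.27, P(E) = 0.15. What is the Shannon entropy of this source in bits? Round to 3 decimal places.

2.276 bits

H = −Σ pᵢ log₂ pᵢ.
−0.18·log₂(0.18) = 0.4453
−0.25·log₂(0.25) = 0.5000
−0.15·log₂(0.15) = 0.4105
−0.27·log₂(0.27) = 0.5100
−0.15·log₂(0.15) = 0.4105
Sum ≈ 2.2764 → 2.276 bits.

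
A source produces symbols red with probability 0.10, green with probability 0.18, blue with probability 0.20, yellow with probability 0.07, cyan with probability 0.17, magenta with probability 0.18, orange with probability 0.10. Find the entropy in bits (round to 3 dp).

2.723 bits

H = −Σ pᵢ log₂ pᵢ.
−0.10·log₂(0.10) = 0.3322
−0.18·log₂(0.18) = 0.4453
−0.20·log₂(0.20) = 0.4644
−0.07·log₂(0.07) = 0.2686
−0.17·log₂(0.17) = 0.4346
−0.18·log₂(0.18) = 0.4453
−0.10·log₂(0.10) = 0.3322
Sum ≈ 2.7225 → 2.723 bits.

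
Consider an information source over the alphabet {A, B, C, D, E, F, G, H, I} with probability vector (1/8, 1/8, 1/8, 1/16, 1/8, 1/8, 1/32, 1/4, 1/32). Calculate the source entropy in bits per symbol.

2.9375 bits

Each probability is a power of 1/2, so log₂(1/p) is an integer.
H = Σ p·log₂(1/p) = 1/8·3 + 1/8·3 + 1/8·3 + 1/16·4 + 1/8·3 + 1/8·3 + 1/32·5 + 1/4·2 + 1/32·5 = 2.9375 bits.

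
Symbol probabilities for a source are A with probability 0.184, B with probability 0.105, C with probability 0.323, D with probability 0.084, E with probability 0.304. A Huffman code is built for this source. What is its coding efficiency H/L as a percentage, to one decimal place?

97.8%

Entropy H = −Σ p log₂ p ≈ 2.1398 bits.
Huffman merges: 21/250+21/200→189/1000; 23/125+189/1000→373/1000; 38/125+323/1000→627/1000; 373/1000+627/1000→1. L = 2189/1000 ≈ 2.1890.
Efficiency = H/L = 2.1398/2.1890 = 97.8%.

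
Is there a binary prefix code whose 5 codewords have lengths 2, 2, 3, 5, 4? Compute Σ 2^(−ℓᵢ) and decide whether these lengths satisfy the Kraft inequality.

0.71875; yes

With common denominator 2^5 = 32: Σ 2^(−ℓᵢ) = 8/32 + 8/32 + 4/32 + 1/32 + 2/32 = 23/32 = 0.71875.
Kraft's inequality requires Σ ≤ 1; here Σ = 0.71875 ≤ 1, so such a prefix code exists.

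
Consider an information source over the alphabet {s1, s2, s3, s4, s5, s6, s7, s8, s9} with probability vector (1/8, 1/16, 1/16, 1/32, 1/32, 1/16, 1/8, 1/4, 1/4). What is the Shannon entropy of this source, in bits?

Each probability is a power of 1/2, so log₂(1/p) is an integer.
H = Σ p·log₂(1/p) = 1/8·3 + 1/16·4 + 1/16·4 + 1/32·5 + 1/32·5 + 1/16·4 + 1/8·3 + 1/4·2 + 1/4·2 = 2.8125 bits.

2.8125 bits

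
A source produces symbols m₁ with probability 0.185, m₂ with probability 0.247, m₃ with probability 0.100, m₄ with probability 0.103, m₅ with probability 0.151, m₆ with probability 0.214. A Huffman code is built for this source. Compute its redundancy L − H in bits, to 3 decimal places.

Entropy H = −Σ p log₂ p ≈ 2.5065 bits.
Huffman merges: 1/10+103/1000→203/1000; 151/1000+37/200→42/125; 203/1000+107/500→417/1000; 247/1000+42/125→583/1000; 417/1000+583/1000→1. L = 2539/1000 ≈ 2.5390.
L − H = 2.5390 − 2.5065 = 0.033 bits.

0.033 bits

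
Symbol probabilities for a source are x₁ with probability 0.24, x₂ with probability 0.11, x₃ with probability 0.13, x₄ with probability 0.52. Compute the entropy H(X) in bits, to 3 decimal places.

1.718 bits

H = −Σ pᵢ log₂ pᵢ.
−0.24·log₂(0.24) = 0.4941
−0.11·log₂(0.11) = 0.3503
−0.13·log₂(0.13) = 0.3826
−0.52·log₂(0.52) = 0.4906
Sum ≈ 1.7176 → 1.718 bits.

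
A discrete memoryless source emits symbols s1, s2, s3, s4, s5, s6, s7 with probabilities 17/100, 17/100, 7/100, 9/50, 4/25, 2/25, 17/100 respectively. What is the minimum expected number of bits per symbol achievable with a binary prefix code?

Repeatedly combine the two least-probable nodes; the expected code length is the sum of the merged weights.
merge 7/100 + 2/25 → 3/20
merge 3/20 + 4/25 → 31/100
merge 17/100 + 17/100 → 17/50
merge 17/100 + 9/50 → 7/20
merge 31/100 + 17/50 → 13/20
merge 7/20 + 13/20 → 1
L = 3/20 + 31/100 + 17/50 + 7/20 + 13/20 + 1 = 14/5 = 2.8 bits/symbol.

2.8 bits/symbol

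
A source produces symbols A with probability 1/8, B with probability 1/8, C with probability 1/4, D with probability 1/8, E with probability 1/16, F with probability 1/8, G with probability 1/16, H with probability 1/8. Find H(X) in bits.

2.875 bits

Each probability is a power of 1/2, so log₂(1/p) is an integer.
H = Σ p·log₂(1/p) = 1/8·3 + 1/8·3 + 1/4·2 + 1/8·3 + 1/16·4 + 1/8·3 + 1/16·4 + 1/8·3 = 2.875 bits.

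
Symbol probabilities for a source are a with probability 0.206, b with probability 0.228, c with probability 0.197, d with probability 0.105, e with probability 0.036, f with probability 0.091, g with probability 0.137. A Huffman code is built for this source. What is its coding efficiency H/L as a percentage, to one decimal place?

Entropy H = −Σ p log₂ p ≈ 2.6392 bits.
Huffman merges: 9/250+91/1000→127/1000; 21/200+127/1000→29/125; 137/1000+197/1000→167/500; 103/500+57/250→217/500; 29/125+167/500→283/500; 217/500+283/500→1. L = 2693/1000 ≈ 2.6930.
Efficiency = H/L = 2.6392/2.6930 = 98.0%.

98.0%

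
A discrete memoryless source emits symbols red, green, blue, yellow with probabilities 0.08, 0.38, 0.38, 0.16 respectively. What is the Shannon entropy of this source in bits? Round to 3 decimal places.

1.775 bits

H = −Σ pᵢ log₂ pᵢ.
−0.08·log₂(0.08) = 0.2915
−0.38·log₂(0.38) = 0.5305
−0.38·log₂(0.38) = 0.5305
−0.16·log₂(0.16) = 0.4230
Sum ≈ 1.7754 → 1.775 bits.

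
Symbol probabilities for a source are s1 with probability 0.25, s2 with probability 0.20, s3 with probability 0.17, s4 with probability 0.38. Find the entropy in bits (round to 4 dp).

1.9294 bits

H = −Σ pᵢ log₂ pᵢ.
−0.25·log₂(0.25) = 0.5000
−0.20·log₂(0.20) = 0.4644
−0.17·log₂(0.17) = 0.4346
−0.38·log₂(0.38) = 0.5305
Sum ≈ 1.9294 → 1.9294 bits.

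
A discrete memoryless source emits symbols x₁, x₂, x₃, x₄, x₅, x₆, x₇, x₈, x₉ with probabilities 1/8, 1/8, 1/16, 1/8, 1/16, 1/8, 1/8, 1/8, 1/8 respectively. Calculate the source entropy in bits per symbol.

Each probability is a power of 1/2, so log₂(1/p) is an integer.
H = Σ p·log₂(1/p) = 1/8·3 + 1/8·3 + 1/16·4 + 1/8·3 + 1/16·4 + 1/8·3 + 1/8·3 + 1/8·3 + 1/8·3 = 3.125 bits.

3.125 bits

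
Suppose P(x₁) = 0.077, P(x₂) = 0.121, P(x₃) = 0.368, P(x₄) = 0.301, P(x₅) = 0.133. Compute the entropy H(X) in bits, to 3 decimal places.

H = −Σ pᵢ log₂ pᵢ.
−0.077·log₂(0.077) = 0.2848
−0.121·log₂(0.121) = 0.3687
−0.368·log₂(0.368) = 0.5307
−0.301·log₂(0.301) = 0.5214
−0.133·log₂(0.133) = 0.3871
Sum ≈ 2.0927 → 2.093 bits.

2.093 bits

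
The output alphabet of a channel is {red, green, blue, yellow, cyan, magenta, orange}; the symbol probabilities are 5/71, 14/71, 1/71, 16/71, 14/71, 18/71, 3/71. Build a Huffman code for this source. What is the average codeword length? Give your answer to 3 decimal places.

Repeatedly combine the two least-probable nodes; the expected code length is the sum of the merged weights.
merge 1/71 + 3/71 → 4/71
merge 4/71 + 5/71 → 9/71
merge 9/71 + 14/71 → 23/71
merge 14/71 + 16/71 → 30/71
merge 18/71 + 23/71 → 41/71
merge 30/71 + 41/71 → 1
L = 4/71 + 9/71 + 23/71 + 30/71 + 41/71 + 1 = 178/71 ≈ 2.507 bits/symbol.

2.507 bits/symbol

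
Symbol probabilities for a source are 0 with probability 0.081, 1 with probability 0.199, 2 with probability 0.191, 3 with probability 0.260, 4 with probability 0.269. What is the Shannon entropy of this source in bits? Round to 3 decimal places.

H = −Σ pᵢ log₂ pᵢ.
−0.081·log₂(0.081) = 0.2937
−0.199·log₂(0.199) = 0.4635
−0.191·log₂(0.191) = 0.4562
−0.260·log₂(0.260) = 0.5053
−0.269·log₂(0.269) = 0.5096
Sum ≈ 2.2282 → 2.228 bits.

2.228 bits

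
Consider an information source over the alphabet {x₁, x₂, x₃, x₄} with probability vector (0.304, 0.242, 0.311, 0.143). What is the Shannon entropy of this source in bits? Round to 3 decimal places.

1.943 bits

H = −Σ pᵢ log₂ pᵢ.
−0.304·log₂(0.304) = 0.5222
−0.242·log₂(0.242) = 0.4954
−0.311·log₂(0.311) = 0.5240
−0.143·log₂(0.143) = 0.4012
Sum ≈ 1.9429 → 1.943 bits.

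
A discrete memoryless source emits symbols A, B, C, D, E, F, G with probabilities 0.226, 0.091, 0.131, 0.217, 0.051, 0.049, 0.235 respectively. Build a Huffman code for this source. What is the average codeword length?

2.613 bits/symbol

Repeatedly combine the two least-probable nodes; the expected code length is the sum of the merged weights.
merge 49/1000 + 51/1000 → 1/10
merge 91/1000 + 1/10 → 191/1000
merge 131/1000 + 191/1000 → 161/500
merge 217/1000 + 113/500 → 443/1000
merge 47/200 + 161/500 → 557/1000
merge 443/1000 + 557/1000 → 1
L = 1/10 + 191/1000 + 161/500 + 443/1000 + 557/1000 + 1 = 2613/1000 = 2.613 bits/symbol.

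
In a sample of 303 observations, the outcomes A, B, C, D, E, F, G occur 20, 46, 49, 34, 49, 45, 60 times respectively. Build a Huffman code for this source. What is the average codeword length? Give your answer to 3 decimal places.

2.802 bits/symbol

Probabilities are the counts divided by 303.
Repeatedly combine the two least-probable nodes; the expected code length is the sum of the merged weights.
merge 20/303 + 34/303 → 18/101
merge 15/101 + 46/303 → 91/303
merge 49/303 + 49/303 → 98/303
merge 18/101 + 20/101 → 38/101
merge 91/303 + 98/303 → 63/101
merge 38/101 + 63/101 → 1
L = 18/101 + 91/303 + 98/303 + 38/101 + 63/101 + 1 = 283/101 ≈ 2.802 bits/symbol.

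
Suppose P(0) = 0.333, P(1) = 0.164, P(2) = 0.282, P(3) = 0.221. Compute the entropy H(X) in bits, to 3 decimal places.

1.952 bits

H = −Σ pᵢ log₂ pᵢ.
−0.333·log₂(0.333) = 0.5283
−0.164·log₂(0.164) = 0.4278
−0.282·log₂(0.282) = 0.5150
−0.221·log₂(0.221) = 0.4813
Sum ≈ 1.9523 → 1.952 bits.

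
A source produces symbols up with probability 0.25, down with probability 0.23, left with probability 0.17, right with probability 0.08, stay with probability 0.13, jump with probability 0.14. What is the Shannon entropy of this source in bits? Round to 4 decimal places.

H = −Σ pᵢ log₂ pᵢ.
−0.25·log₂(0.25) = 0.5000
−0.23·log₂(0.23) = 0.4877
−0.17·log₂(0.17) = 0.4346
−0.08·log₂(0.08) = 0.2915
−0.13·log₂(0.13) = 0.3826
−0.14·log₂(0.14) = 0.3971
Sum ≈ 2.4935 → 2.4935 bits.

2.4935 bits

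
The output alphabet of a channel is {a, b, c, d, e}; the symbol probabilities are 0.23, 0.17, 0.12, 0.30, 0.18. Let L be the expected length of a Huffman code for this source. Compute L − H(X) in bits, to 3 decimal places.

0.034 bits

Entropy H = −Σ p log₂ p ≈ 2.2557 bits.
Huffman merges: 3/25+17/100→29/100; 9/50+23/100→41/100; 29/100+3/10→59/100; 41/100+59/100→1. L = 229/100 ≈ 2.2900.
L − H = 2.2900 − 2.2557 = 0.034 bits.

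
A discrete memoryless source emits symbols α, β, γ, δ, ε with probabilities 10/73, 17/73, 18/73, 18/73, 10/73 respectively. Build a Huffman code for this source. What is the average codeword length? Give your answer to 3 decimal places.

Repeatedly combine the two least-probable nodes; the expected code length is the sum of the merged weights.
merge 10/73 + 10/73 → 20/73
merge 17/73 + 18/73 → 35/73
merge 18/73 + 20/73 → 38/73
merge 35/73 + 38/73 → 1
L = 20/73 + 35/73 + 38/73 + 1 = 166/73 ≈ 2.274 bits/symbol.

2.274 bits/symbol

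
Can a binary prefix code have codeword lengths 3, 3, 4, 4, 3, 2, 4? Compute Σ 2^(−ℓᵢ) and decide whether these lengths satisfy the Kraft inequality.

0.8125; yes

With common denominator 2^4 = 16: Σ 2^(−ℓᵢ) = 2/16 + 2/16 + 1/16 + 1/16 + 2/16 + 4/16 + 1/16 = 13/16 = 0.8125.
Kraft's inequality requires Σ ≤ 1; here Σ = 0.8125 ≤ 1, so such a prefix code exists.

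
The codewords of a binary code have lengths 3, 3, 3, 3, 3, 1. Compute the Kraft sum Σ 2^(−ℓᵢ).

1.125

With common denominator 2^3 = 8: Σ 2^(−ℓᵢ) = 1/8 + 1/8 + 1/8 + 1/8 + 1/8 + 4/8 = 9/8 = 1.125.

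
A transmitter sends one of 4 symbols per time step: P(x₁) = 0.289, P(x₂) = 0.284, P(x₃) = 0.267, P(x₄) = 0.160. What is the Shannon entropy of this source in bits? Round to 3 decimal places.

1.965 bits

H = −Σ pᵢ log₂ pᵢ.
−0.289·log₂(0.289) = 0.5176
−0.284·log₂(0.284) = 0.5158
−0.267·log₂(0.267) = 0.5087
−0.160·log₂(0.160) = 0.4230
Sum ≈ 1.9650 → 1.965 bits.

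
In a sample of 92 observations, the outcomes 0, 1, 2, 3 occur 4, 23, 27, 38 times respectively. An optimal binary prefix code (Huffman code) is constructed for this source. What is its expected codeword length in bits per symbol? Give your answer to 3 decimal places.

Probabilities are the counts divided by 92.
Repeatedly combine the two least-probable nodes; the expected code length is the sum of the merged weights.
merge 1/23 + 1/4 → 27/92
merge 27/92 + 27/92 → 27/46
merge 19/46 + 27/46 → 1
L = 27/92 + 27/46 + 1 = 173/92 ≈ 1.880 bits/symbol.

1.880 bits/symbol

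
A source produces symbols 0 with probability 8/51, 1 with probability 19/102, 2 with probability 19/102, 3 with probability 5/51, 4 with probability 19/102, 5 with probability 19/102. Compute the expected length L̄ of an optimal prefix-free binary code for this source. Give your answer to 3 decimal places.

2.627 bits/symbol

Repeatedly combine the two least-probable nodes; the expected code length is the sum of the merged weights.
merge 5/51 + 8/51 → 13/51
merge 19/102 + 19/102 → 19/51
merge 19/102 + 19/102 → 19/51
merge 13/51 + 19/51 → 32/51
merge 19/51 + 32/51 → 1
L = 13/51 + 19/51 + 19/51 + 32/51 + 1 = 134/51 ≈ 2.627 bits/symbol.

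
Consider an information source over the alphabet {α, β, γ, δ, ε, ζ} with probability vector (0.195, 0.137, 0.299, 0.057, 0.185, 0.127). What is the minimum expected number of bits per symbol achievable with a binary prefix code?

Repeatedly combine the two least-probable nodes; the expected code length is the sum of the merged weights.
merge 57/1000 + 127/1000 → 23/125
merge 137/1000 + 23/125 → 321/1000
merge 37/200 + 39/200 → 19/50
merge 299/1000 + 321/1000 → 31/50
merge 19/50 + 31/50 → 1
L = 23/125 + 321/1000 + 19/50 + 31/50 + 1 = 501/200 = 2.505 bits/symbol.

2.505 bits/symbol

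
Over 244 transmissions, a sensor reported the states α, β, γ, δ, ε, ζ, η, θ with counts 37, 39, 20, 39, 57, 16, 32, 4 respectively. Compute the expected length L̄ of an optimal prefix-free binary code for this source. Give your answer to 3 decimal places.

2.848 bits/symbol

Probabilities are the counts divided by 244.
Repeatedly combine the two least-probable nodes; the expected code length is the sum of the merged weights.
merge 1/61 + 4/61 → 5/61
merge 5/61 + 5/61 → 10/61
merge 8/61 + 37/244 → 69/244
merge 39/244 + 39/244 → 39/122
merge 10/61 + 57/244 → 97/244
merge 69/244 + 39/122 → 147/244
merge 97/244 + 147/244 → 1
L = 5/61 + 10/61 + 69/244 + 39/122 + 97/244 + 147/244 + 1 = 695/244 ≈ 2.848 bits/symbol.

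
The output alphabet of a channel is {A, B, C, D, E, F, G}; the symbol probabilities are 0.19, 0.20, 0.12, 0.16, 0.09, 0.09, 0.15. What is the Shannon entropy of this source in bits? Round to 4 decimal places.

H = −Σ pᵢ log₂ pᵢ.
−0.19·log₂(0.19) = 0.4552
−0.20·log₂(0.20) = 0.4644
−0.12·log₂(0.12) = 0.3671
−0.16·log₂(0.16) = 0.4230
−0.09·log₂(0.09) = 0.3127
−0.09·log₂(0.09) = 0.3127
−0.15·log₂(0.15) = 0.4105
Sum ≈ 2.7455 → 2.7455 bits.

2.7455 bits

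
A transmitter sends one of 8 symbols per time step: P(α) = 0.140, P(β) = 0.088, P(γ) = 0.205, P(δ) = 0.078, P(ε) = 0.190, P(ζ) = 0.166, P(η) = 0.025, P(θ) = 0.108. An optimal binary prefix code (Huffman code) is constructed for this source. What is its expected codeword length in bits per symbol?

Repeatedly combine the two least-probable nodes; the expected code length is the sum of the merged weights.
merge 1/40 + 39/500 → 103/1000
merge 11/125 + 103/1000 → 191/1000
merge 27/250 + 7/50 → 31/125
merge 83/500 + 19/100 → 89/250
merge 191/1000 + 41/200 → 99/250
merge 31/125 + 89/250 → 151/250
merge 99/250 + 151/250 → 1
L = 103/1000 + 191/1000 + 31/125 + 89/250 + 99/250 + 151/250 + 1 = 1449/500 = 2.898 bits/symbol.

2.898 bits/symbol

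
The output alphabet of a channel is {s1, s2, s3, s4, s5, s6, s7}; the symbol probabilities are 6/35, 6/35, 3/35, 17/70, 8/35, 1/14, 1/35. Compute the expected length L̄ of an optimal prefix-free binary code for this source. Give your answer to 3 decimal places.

2.629 bits/symbol

Repeatedly combine the two least-probable nodes; the expected code length is the sum of the merged weights.
merge 1/35 + 1/14 → 1/10
merge 3/35 + 1/10 → 13/70
merge 6/35 + 6/35 → 12/35
merge 13/70 + 8/35 → 29/70
merge 17/70 + 12/35 → 41/70
merge 29/70 + 41/70 → 1
L = 1/10 + 13/70 + 12/35 + 29/70 + 41/70 + 1 = 92/35 ≈ 2.629 bits/symbol.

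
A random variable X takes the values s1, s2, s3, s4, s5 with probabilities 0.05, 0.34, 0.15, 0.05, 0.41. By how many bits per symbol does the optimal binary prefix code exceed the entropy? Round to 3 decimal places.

0.041 bits

Entropy H = −Σ p log₂ p ≈ 1.8993 bits.
Huffman merges: 1/20+1/20→1/10; 1/10+3/20→1/4; 1/4+17/50→59/100; 41/100+59/100→1. L = 97/50 ≈ 1.9400.
L − H = 1.9400 − 1.8993 = 0.041 bits.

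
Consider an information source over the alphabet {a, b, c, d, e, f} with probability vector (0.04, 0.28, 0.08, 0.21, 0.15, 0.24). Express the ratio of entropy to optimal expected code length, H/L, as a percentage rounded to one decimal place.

99.1%

Entropy H = −Σ p log₂ p ≈ 2.3690 bits.
Huffman merges: 1/25+2/25→3/25; 3/25+3/20→27/100; 21/100+6/25→9/20; 27/100+7/25→11/20; 9/20+11/20→1. L = 239/100 ≈ 2.3900.
Efficiency = H/L = 2.3690/2.3900 = 99.1%.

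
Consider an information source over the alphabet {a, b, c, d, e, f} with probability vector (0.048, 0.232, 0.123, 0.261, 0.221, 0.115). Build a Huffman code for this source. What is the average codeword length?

2.449 bits/symbol

Repeatedly combine the two least-probable nodes; the expected code length is the sum of the merged weights.
merge 6/125 + 23/200 → 163/1000
merge 123/1000 + 163/1000 → 143/500
merge 221/1000 + 29/125 → 453/1000
merge 261/1000 + 143/500 → 547/1000
merge 453/1000 + 547/1000 → 1
L = 163/1000 + 143/500 + 453/1000 + 547/1000 + 1 = 2449/1000 = 2.449 bits/symbol.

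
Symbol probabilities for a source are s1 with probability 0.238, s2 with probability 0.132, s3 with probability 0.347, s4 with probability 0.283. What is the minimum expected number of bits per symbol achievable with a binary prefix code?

2 bits/symbol

Repeatedly combine the two least-probable nodes; the expected code length is the sum of the merged weights.
merge 33/250 + 119/500 → 37/100
merge 283/1000 + 347/1000 → 63/100
merge 37/100 + 63/100 → 1
L = 37/100 + 63/100 + 1 = 2 bits/symbol.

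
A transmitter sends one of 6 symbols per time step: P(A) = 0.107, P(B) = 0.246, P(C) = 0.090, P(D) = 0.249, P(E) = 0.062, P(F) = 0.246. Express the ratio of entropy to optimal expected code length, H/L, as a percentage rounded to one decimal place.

99.6%

Entropy H = −Σ p log₂ p ≈ 2.4013 bits.
Huffman merges: 31/500+9/100→19/125; 107/1000+19/125→259/1000; 123/500+123/500→123/250; 249/1000+259/1000→127/250; 123/250+127/250→1. L = 2411/1000 ≈ 2.4110.
Efficiency = H/L = 2.4013/2.4110 = 99.6%.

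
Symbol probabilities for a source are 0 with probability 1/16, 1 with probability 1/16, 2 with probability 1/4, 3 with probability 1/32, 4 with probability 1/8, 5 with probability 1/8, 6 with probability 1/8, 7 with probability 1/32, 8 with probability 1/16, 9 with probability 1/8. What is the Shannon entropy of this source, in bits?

3.0625 bits

Each probability is a power of 1/2, so log₂(1/p) is an integer.
H = Σ p·log₂(1/p) = 1/16·4 + 1/16·4 + 1/4·2 + 1/32·5 + 1/8·3 + 1/8·3 + 1/8·3 + 1/32·5 + 1/16·4 + 1/8·3 = 3.0625 bits.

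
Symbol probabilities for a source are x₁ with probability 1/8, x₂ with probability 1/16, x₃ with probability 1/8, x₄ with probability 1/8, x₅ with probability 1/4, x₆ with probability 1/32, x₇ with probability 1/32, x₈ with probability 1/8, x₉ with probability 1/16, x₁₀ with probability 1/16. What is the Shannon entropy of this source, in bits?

3.0625 bits

Each probability is a power of 1/2, so log₂(1/p) is an integer.
H = Σ p·log₂(1/p) = 1/8·3 + 1/16·4 + 1/8·3 + 1/8·3 + 1/4·2 + 1/32·5 + 1/32·5 + 1/8·3 + 1/16·4 + 1/16·4 = 3.0625 bits.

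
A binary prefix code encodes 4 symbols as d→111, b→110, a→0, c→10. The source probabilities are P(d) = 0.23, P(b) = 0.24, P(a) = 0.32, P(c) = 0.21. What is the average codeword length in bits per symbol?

L̄ = Σ pᵢ·ℓᵢ = 0.23·3 + 0.24·3 + 0.32·1 + 0.21·2 = 2.15 bits/symbol.

2.15 bits/symbol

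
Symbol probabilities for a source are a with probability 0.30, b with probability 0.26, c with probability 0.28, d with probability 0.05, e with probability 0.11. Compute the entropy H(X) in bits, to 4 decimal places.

H = −Σ pᵢ log₂ pᵢ.
−0.30·log₂(0.30) = 0.5211
−0.26·log₂(0.26) = 0.5053
−0.28·log₂(0.28) = 0.5142
−0.05·log₂(0.05) = 0.2161
−0.11·log₂(0.11) = 0.3503
Sum ≈ 2.1070 → 2.1070 bits.

2.1070 bits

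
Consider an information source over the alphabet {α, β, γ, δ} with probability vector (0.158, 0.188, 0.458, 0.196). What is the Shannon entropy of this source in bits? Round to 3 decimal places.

H = −Σ pᵢ log₂ pᵢ.
−0.158·log₂(0.158) = 0.4206
−0.188·log₂(0.188) = 0.4533
−0.458·log₂(0.458) = 0.5160
−0.196·log₂(0.196) = 0.4608
Sum ≈ 1.8507 → 1.851 bits.

1.851 bits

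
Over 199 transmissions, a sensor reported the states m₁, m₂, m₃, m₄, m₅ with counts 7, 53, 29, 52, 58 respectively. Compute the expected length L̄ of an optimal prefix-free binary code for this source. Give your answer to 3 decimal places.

2.181 bits/symbol

Probabilities are the counts divided by 199.
Repeatedly combine the two least-probable nodes; the expected code length is the sum of the merged weights.
merge 7/199 + 29/199 → 36/199
merge 36/199 + 52/199 → 88/199
merge 53/199 + 58/199 → 111/199
merge 88/199 + 111/199 → 1
L = 36/199 + 88/199 + 111/199 + 1 = 434/199 ≈ 2.181 bits/symbol.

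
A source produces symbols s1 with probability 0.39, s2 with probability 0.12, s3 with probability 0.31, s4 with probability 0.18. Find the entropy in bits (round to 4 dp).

H = −Σ pᵢ log₂ pᵢ.
−0.39·log₂(0.39) = 0.5298
−0.12·log₂(0.12) = 0.3671
−0.31·log₂(0.31) = 0.5238
−0.18·log₂(0.18) = 0.4453
Sum ≈ 1.8660 → 1.8660 bits.

1.8660 bits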